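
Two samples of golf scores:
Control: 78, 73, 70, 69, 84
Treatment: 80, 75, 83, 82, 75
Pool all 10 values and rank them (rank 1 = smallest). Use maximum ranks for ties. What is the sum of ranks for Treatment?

34

Sorted (ascending): 69, 70, 73, 75, 75, 78, 80, 82, 83, 84
The 2 values of 75 occupy positions 4–5 → each gets rank 5.
Treatment values → pooled ranks: 80→7, 75→5, 83→9, 82→8, 75→5
Rank sum = 7 + 5 + 9 + 8 + 5 = 34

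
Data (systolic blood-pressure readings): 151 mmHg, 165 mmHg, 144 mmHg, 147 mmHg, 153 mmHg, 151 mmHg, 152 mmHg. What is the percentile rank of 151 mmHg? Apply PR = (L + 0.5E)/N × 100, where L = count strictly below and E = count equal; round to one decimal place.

N = 7.
Strictly below 151: 2. Equal to 151: 2.
PR = (2 + 0.5·2)/7 × 100 = 42.9

42.9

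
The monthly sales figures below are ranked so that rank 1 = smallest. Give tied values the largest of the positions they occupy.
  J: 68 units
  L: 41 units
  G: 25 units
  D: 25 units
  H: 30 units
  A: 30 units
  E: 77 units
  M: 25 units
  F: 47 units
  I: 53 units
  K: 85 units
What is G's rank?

Sorted (ascending): 25, 25, 25, 30, 30, 41, 47, 53, 68, 77, 85
The 3 values of 25 occupy positions 1–3 → each gets rank 3.
The 2 values of 30 occupy positions 4–5 → each gets rank 5.
G has value 25 units → rank 3.

3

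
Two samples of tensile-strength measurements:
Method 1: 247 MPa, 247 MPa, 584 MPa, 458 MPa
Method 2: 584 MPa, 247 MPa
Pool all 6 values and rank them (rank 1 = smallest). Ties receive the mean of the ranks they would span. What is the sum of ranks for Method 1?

13.5

Sorted (ascending): 247, 247, 247, 458, 584, 584
The 3 values of 247 occupy positions 1–3 → average rank 2.
The 2 values of 584 occupy positions 5–6 → average rank (5+6)/2 = 5.5.
Method 1 values → pooled ranks: 247→2, 247→2, 584→5.5, 458→4
Rank sum = 2 + 2 + 5.5 + 4 = 13.5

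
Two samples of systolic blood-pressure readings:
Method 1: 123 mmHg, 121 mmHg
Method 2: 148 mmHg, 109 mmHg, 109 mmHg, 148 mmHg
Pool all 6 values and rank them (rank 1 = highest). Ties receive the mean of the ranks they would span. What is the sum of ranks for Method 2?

Sorted (descending): 148, 148, 123, 121, 109, 109
The 2 values of 148 occupy positions 1–2 → average rank (1+2)/2 = 1.5.
The 2 values of 109 occupy positions 5–6 → average rank (5+6)/2 = 5.5.
Method 2 values → pooled ranks: 148→1.5, 109→5.5, 109→5.5, 148→1.5
Rank sum = 1.5 + 5.5 + 5.5 + 1.5 = 14

14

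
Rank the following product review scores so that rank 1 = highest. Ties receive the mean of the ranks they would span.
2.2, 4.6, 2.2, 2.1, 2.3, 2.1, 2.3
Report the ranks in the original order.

4.5, 1, 4.5, 6.5, 2.5, 6.5, 2.5

Sorted (descending): 4.6, 2.3, 2.3, 2.2, 2.2, 2.1, 2.1
The 2 values of 2.3 occupy positions 2–3 → average rank (2+3)/2 = 2.5.
The 2 values of 2.2 occupy positions 4–5 → average rank (4+5)/2 = 4.5.
The 2 values of 2.1 occupy positions 6–7 → average rank (6+7)/2 = 6.5.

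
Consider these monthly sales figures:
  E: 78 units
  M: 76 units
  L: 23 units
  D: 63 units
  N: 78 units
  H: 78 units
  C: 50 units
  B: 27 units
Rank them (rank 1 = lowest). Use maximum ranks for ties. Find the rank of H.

Sorted (ascending): 23, 27, 50, 63, 76, 78, 78, 78
The 3 values of 78 occupy positions 6–8 → each gets rank 8.
H has value 78 units → rank 8.

8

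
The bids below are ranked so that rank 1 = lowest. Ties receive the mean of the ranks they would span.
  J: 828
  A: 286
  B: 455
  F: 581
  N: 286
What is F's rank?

Sorted (ascending): 286, 286, 455, 581, 828
The 2 values of 286 occupy positions 1–2 → average rank (1+2)/2 = 1.5.
F has value 581 → rank 4.

4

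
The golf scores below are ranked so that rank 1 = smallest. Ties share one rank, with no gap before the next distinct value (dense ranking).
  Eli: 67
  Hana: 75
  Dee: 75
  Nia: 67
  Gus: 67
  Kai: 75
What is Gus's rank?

1

Sorted (ascending): 67, 67, 67, 75, 75, 75
The 3 values of 67 share dense rank 1.
The 3 values of 75 share dense rank 2.
Gus has value 67 → rank 1.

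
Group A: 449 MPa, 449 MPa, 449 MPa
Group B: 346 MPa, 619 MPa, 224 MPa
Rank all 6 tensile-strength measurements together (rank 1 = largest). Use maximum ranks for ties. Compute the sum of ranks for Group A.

Sorted (descending): 619, 449, 449, 449, 346, 224
The 3 values of 449 occupy positions 2–4 → each gets rank 4.
Group A values → pooled ranks: 449→4, 449→4, 449→4
Rank sum = 4 + 4 + 4 = 12

12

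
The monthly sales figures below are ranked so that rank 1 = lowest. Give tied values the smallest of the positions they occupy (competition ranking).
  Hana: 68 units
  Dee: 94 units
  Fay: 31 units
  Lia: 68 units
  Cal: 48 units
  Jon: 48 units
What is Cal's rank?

Sorted (ascending): 31, 48, 48, 68, 68, 94
The 2 values of 48 occupy positions 2–3 → each gets rank 2.
The 2 values of 68 occupy positions 4–5 → each gets rank 4.
Cal has value 48 units → rank 2.

2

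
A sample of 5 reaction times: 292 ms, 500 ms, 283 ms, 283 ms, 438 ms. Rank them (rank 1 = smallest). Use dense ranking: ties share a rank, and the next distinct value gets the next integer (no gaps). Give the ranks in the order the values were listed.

2, 4, 1, 1, 3

Sorted (ascending): 283, 283, 292, 438, 500
The 2 values of 283 share dense rank 1.
Remaining distinct values take the next consecutive integers.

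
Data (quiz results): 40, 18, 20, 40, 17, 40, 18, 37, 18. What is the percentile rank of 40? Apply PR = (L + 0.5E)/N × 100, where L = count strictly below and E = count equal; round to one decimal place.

83.3

N = 9.
Strictly below 40: 6. Equal to 40: 3.
PR = (6 + 0.5·3)/9 × 100 = 83.3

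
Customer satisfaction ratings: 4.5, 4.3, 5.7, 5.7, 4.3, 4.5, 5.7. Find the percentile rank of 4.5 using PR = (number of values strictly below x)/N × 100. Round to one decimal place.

N = 7.
Strictly below 4.5: 2. Equal to 4.5: 2.
PR = 2/7 × 100 = 28.6

28.6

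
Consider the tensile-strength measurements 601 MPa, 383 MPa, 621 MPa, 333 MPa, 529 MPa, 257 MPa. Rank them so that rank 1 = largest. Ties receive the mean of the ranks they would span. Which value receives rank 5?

333

Sorted (descending): 621, 601, 529, 383, 333, 257
No ties — each value takes its position as its rank.
Rank 5 → value 333.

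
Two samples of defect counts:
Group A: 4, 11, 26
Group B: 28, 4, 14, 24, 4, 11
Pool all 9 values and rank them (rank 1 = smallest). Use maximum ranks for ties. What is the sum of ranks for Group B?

33

Sorted (ascending): 4, 4, 4, 11, 11, 14, 24, 26, 28
The 3 values of 4 occupy positions 1–3 → each gets rank 3.
The 2 values of 11 occupy positions 4–5 → each gets rank 5.
Group B values → pooled ranks: 28→9, 4→3, 14→6, 24→7, 4→3, 11→5
Rank sum = 9 + 3 + 6 + 7 + 3 + 5 = 33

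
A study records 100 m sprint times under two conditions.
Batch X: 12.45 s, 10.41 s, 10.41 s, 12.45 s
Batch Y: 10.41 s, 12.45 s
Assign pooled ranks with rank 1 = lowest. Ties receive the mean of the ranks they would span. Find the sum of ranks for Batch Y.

7

Sorted (ascending): 10.41, 10.41, 10.41, 12.45, 12.45, 12.45
The 3 values of 10.41 occupy positions 1–3 → average rank 2.
The 3 values of 12.45 occupy positions 4–6 → average rank 5.
Batch Y values → pooled ranks: 10.41→2, 12.45→5
Rank sum = 2 + 5 = 7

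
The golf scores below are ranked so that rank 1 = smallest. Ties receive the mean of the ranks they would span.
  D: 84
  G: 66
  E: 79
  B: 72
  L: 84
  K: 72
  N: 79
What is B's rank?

2.5

Sorted (ascending): 66, 72, 72, 79, 79, 84, 84
The 2 values of 72 occupy positions 2–3 → average rank (2+3)/2 = 2.5.
The 2 values of 79 occupy positions 4–5 → average rank (4+5)/2 = 4.5.
The 2 values of 84 occupy positions 6–7 → average rank (6+7)/2 = 6.5.
B has value 72 → rank 2.5.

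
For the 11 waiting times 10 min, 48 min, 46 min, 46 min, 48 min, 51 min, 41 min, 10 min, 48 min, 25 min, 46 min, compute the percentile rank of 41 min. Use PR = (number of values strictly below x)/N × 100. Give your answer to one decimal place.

N = 11.
Strictly below 41: 3. Equal to 41: 1.
PR = 3/11 × 100 = 27.3

27.3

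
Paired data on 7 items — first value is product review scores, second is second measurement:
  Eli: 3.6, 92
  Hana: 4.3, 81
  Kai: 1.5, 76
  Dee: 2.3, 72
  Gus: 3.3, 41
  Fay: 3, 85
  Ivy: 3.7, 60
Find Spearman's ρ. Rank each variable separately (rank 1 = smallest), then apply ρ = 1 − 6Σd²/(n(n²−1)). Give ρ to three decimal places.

Ranks of variable 1: 5, 7, 1, 2, 4, 3, 6
Ranks of variable 2: 7, 5, 4, 3, 1, 6, 2
d = r₁ − r₂: -2, 2, -3, -1, 3, -3, 4
d²: 4, 4, 9, 1, 9, 9, 16; Σd² = 52
ρ = 1 − 6·52/(7·48) = 1 − 312/336 = 0.071

0.071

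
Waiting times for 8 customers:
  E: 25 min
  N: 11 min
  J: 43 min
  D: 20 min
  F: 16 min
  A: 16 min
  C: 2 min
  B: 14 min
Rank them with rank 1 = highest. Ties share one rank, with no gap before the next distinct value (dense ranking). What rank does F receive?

4

Sorted (descending): 43, 25, 20, 16, 16, 14, 11, 2
The 2 values of 16 share dense rank 4.
Remaining distinct values take the next consecutive integers.
F has value 16 min → rank 4.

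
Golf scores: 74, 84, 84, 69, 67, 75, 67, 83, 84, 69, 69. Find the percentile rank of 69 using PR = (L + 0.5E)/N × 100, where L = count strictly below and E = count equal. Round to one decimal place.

N = 11.
Strictly below 69: 2. Equal to 69: 3.
PR = (2 + 0.5·3)/11 × 100 = 31.8

31.8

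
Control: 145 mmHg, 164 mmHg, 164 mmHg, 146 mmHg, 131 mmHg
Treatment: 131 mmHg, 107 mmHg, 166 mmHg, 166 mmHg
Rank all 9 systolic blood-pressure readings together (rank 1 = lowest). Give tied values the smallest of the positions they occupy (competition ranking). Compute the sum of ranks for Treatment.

19

Sorted (ascending): 107, 131, 131, 145, 146, 164, 164, 166, 166
The 2 values of 131 occupy positions 2–3 → each gets rank 2.
The 2 values of 164 occupy positions 6–7 → each gets rank 6.
The 2 values of 166 occupy positions 8–9 → each gets rank 8.
Treatment values → pooled ranks: 131→2, 107→1, 166→8, 166→8
Rank sum = 2 + 1 + 8 + 8 = 19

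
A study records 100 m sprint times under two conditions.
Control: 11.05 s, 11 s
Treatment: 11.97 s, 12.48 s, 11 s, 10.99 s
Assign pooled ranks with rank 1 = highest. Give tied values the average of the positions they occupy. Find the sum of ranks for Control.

7.5

Sorted (descending): 12.48, 11.97, 11.05, 11, 11, 10.99
The 2 values of 11 occupy positions 4–5 → average rank (4+5)/2 = 4.5.
Control values → pooled ranks: 11.05→3, 11→4.5
Rank sum = 3 + 4.5 = 7.5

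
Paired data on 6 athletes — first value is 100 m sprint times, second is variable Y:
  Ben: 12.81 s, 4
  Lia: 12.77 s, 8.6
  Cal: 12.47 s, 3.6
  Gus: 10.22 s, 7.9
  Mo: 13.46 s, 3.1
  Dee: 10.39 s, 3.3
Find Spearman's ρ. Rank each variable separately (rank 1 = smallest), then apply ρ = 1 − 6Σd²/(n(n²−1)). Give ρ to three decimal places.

Ranks of variable 1: 5, 4, 3, 1, 6, 2
Ranks of variable 2: 4, 6, 3, 5, 1, 2
d = r₁ − r₂: 1, -2, 0, -4, 5, 0
d²: 1, 4, 0, 16, 25, 0; Σd² = 46
ρ = 1 − 6·46/(6·35) = 1 − 276/210 = -0.314

-0.314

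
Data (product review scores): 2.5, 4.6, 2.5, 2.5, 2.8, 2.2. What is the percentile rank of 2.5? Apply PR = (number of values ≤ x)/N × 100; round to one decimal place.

N = 6.
Strictly below 2.5: 1. Equal to 2.5: 3.
PR = 4/6 × 100 = 66.7

66.7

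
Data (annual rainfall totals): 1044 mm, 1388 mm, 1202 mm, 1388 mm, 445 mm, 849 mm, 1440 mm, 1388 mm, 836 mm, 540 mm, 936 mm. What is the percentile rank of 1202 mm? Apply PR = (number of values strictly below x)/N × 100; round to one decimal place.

N = 11.
Strictly below 1202: 6. Equal to 1202: 1.
PR = 6/11 × 100 = 54.5

54.5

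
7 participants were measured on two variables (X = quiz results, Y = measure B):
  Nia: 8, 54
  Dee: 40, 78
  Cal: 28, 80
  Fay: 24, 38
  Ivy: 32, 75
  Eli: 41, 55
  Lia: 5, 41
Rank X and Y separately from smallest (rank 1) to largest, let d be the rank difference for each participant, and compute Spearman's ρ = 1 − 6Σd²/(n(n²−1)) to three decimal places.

0.571

Ranks of variable 1: 2, 6, 4, 3, 5, 7, 1
Ranks of variable 2: 3, 6, 7, 1, 5, 4, 2
d = r₁ − r₂: -1, 0, -3, 2, 0, 3, -1
d²: 1, 0, 9, 4, 0, 9, 1; Σd² = 24
ρ = 1 − 6·24/(7·48) = 1 − 144/336 = 0.571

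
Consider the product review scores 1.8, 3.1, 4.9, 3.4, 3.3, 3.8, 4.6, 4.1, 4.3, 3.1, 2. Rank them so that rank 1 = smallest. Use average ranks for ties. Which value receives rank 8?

Sorted (ascending): 1.8, 2, 3.1, 3.1, 3.3, 3.4, 3.8, 4.1, 4.3, 4.6, 4.9
The 2 values of 3.1 occupy positions 3–4 → average rank (3+4)/2 = 3.5.
Rank 8 → value 4.1.

4.1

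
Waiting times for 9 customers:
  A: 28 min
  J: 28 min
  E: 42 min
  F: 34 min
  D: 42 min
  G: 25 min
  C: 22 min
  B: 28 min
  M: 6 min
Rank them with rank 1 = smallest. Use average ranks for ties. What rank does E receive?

8.5

Sorted (ascending): 6, 22, 25, 28, 28, 28, 34, 42, 42
The 3 values of 28 occupy positions 4–6 → average rank 5.
The 2 values of 42 occupy positions 8–9 → average rank (8+9)/2 = 8.5.
E has value 42 min → rank 8.5.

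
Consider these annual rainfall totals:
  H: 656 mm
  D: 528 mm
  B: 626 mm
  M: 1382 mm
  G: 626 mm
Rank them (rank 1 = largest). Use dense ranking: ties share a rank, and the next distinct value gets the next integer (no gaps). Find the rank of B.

3

Sorted (descending): 1382, 656, 626, 626, 528
The 2 values of 626 share dense rank 3.
Remaining distinct values take the next consecutive integers.
B has value 626 mm → rank 3.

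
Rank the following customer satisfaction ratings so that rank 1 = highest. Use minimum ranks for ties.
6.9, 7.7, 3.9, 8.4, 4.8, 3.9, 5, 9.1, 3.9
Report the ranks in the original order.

Sorted (descending): 9.1, 8.4, 7.7, 6.9, 5, 4.8, 3.9, 3.9, 3.9
The 3 values of 3.9 occupy positions 7–9 → each gets rank 7.

4, 3, 7, 2, 6, 7, 5, 1, 7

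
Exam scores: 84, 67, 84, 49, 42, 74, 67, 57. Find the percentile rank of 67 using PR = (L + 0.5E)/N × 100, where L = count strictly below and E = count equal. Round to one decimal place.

50.0

N = 8.
Strictly below 67: 3. Equal to 67: 2.
PR = (3 + 0.5·2)/8 × 100 = 50.0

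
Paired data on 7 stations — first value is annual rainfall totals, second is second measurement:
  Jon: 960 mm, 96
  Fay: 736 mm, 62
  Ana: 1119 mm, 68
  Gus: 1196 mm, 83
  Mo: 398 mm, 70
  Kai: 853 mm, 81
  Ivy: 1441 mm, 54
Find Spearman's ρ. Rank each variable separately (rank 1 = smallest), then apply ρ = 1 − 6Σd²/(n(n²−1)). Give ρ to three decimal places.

-0.107

Ranks of variable 1: 4, 2, 5, 6, 1, 3, 7
Ranks of variable 2: 7, 2, 3, 6, 4, 5, 1
d = r₁ − r₂: -3, 0, 2, 0, -3, -2, 6
d²: 9, 0, 4, 0, 9, 4, 36; Σd² = 62
ρ = 1 − 6·62/(7·48) = 1 − 372/336 = -0.107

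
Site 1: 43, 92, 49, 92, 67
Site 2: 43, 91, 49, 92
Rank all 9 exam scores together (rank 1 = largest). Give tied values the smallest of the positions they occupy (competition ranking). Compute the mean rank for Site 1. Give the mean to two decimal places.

4.20

Sorted (descending): 92, 92, 92, 91, 67, 49, 49, 43, 43
The 3 values of 92 occupy positions 1–3 → each gets rank 1.
The 2 values of 49 occupy positions 6–7 → each gets rank 6.
The 2 values of 43 occupy positions 8–9 → each gets rank 8.
Site 1 values → pooled ranks: 43→8, 92→1, 49→6, 92→1, 67→5
Mean rank = (8 + 1 + 6 + 1 + 5) / 5 = 4.20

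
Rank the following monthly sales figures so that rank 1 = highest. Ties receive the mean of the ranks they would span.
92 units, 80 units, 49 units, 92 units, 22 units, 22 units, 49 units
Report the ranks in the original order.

Sorted (descending): 92, 92, 80, 49, 49, 22, 22
The 2 values of 92 occupy positions 1–2 → average rank (1+2)/2 = 1.5.
The 2 values of 49 occupy positions 4–5 → average rank (4+5)/2 = 4.5.
The 2 values of 22 occupy positions 6–7 → average rank (6+7)/2 = 6.5.

1.5, 3, 4.5, 1.5, 6.5, 6.5, 4.5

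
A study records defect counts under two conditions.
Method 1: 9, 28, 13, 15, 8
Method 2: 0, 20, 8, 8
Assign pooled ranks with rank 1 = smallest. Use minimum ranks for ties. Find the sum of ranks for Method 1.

29

Sorted (ascending): 0, 8, 8, 8, 9, 13, 15, 20, 28
The 3 values of 8 occupy positions 2–4 → each gets rank 2.
Method 1 values → pooled ranks: 9→5, 28→9, 13→6, 15→7, 8→2
Rank sum = 5 + 9 + 6 + 7 + 2 = 29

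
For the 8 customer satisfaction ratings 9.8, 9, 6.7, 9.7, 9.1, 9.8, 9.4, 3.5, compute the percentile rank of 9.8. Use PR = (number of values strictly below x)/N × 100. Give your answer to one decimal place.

75.0

N = 8.
Strictly below 9.8: 6. Equal to 9.8: 2.
PR = 6/8 × 100 = 75.0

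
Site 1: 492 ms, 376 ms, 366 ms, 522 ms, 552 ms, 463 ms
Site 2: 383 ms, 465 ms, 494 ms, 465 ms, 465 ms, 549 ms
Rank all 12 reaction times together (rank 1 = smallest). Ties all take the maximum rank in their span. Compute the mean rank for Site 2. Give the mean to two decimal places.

7.33

Sorted (ascending): 366, 376, 383, 463, 465, 465, 465, 492, 494, 522, 549, 552
The 3 values of 465 occupy positions 5–7 → each gets rank 7.
Site 2 values → pooled ranks: 383→3, 465→7, 494→9, 465→7, 465→7, 549→11
Mean rank = (3 + 7 + 9 + 7 + 7 + 11) / 6 = 7.33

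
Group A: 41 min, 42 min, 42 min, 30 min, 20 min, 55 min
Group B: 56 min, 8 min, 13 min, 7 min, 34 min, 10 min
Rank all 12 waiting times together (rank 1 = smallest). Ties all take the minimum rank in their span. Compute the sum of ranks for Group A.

48

Sorted (ascending): 7, 8, 10, 13, 20, 30, 34, 41, 42, 42, 55, 56
The 2 values of 42 occupy positions 9–10 → each gets rank 9.
Group A values → pooled ranks: 41→8, 42→9, 42→9, 30→6, 20→5, 55→11
Rank sum = 8 + 9 + 9 + 6 + 5 + 11 = 48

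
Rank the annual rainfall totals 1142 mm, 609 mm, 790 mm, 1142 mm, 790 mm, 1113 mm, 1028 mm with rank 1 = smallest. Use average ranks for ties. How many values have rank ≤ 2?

1

Sorted (ascending): 609, 790, 790, 1028, 1113, 1142, 1142
The 2 values of 790 occupy positions 2–3 → average rank (2+3)/2 = 2.5.
The 2 values of 1142 occupy positions 6–7 → average rank (6+7)/2 = 6.5.
Ranks ≤ 2: {1} → 1 value.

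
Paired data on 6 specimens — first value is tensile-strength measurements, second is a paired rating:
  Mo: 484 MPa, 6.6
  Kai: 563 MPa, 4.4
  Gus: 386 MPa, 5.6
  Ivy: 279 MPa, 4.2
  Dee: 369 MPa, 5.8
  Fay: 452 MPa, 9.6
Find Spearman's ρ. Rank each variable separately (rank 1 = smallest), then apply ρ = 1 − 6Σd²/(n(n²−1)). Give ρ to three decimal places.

Ranks of variable 1: 5, 6, 3, 1, 2, 4
Ranks of variable 2: 5, 2, 3, 1, 4, 6
d = r₁ − r₂: 0, 4, 0, 0, -2, -2
d²: 0, 16, 0, 0, 4, 4; Σd² = 24
ρ = 1 − 6·24/(6·35) = 1 − 144/210 = 0.314

0.314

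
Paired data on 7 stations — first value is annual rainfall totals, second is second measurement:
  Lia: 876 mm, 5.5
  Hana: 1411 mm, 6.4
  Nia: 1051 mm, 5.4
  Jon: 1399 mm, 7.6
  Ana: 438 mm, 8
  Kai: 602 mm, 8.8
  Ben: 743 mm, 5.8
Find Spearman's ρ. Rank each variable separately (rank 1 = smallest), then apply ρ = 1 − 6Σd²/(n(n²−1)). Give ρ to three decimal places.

Ranks of variable 1: 4, 7, 5, 6, 1, 2, 3
Ranks of variable 2: 2, 4, 1, 5, 6, 7, 3
d = r₁ − r₂: 2, 3, 4, 1, -5, -5, 0
d²: 4, 9, 16, 1, 25, 25, 0; Σd² = 80
ρ = 1 − 6·80/(7·48) = 1 − 480/336 = -0.429

-0.429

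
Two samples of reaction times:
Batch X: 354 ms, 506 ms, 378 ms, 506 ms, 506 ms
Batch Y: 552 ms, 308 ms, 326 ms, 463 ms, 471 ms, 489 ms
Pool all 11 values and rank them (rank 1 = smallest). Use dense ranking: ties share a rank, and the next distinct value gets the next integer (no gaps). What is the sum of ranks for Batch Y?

Sorted (ascending): 308, 326, 354, 378, 463, 471, 489, 506, 506, 506, 552
The 3 values of 506 share dense rank 8.
Remaining distinct values take the next consecutive integers.
Batch Y values → pooled ranks: 552→9, 308→1, 326→2, 463→5, 471→6, 489→7
Rank sum = 9 + 1 + 2 + 5 + 6 + 7 = 30

30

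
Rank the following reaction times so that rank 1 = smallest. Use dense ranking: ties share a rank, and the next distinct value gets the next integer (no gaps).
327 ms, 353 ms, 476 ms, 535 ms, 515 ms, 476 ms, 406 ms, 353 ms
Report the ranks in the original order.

1, 2, 4, 6, 5, 4, 3, 2

Sorted (ascending): 327, 353, 353, 406, 476, 476, 515, 535
The 2 values of 353 share dense rank 2.
The 2 values of 476 share dense rank 4.
Remaining distinct values take the next consecutive integers.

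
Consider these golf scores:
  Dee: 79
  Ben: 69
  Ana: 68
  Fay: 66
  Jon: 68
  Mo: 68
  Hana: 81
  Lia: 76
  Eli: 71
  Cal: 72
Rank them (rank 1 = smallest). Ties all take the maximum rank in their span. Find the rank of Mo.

Sorted (ascending): 66, 68, 68, 68, 69, 71, 72, 76, 79, 81
The 3 values of 68 occupy positions 2–4 → each gets rank 4.
Mo has value 68 → rank 4.

4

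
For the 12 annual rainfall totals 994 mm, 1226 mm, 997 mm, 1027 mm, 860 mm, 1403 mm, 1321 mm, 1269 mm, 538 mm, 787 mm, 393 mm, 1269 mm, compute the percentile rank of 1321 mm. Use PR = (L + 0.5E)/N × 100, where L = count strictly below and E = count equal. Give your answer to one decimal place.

87.5

N = 12.
Strictly below 1321: 10. Equal to 1321: 1.
PR = (10 + 0.5·1)/12 × 100 = 87.5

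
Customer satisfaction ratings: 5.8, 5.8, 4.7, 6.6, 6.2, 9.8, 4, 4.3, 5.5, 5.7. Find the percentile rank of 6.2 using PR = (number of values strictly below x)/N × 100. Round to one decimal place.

N = 10.
Strictly below 6.2: 7. Equal to 6.2: 1.
PR = 7/10 × 100 = 70.0

70.0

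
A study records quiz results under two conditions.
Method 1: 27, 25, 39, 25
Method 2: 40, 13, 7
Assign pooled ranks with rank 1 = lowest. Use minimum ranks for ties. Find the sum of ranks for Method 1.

17

Sorted (ascending): 7, 13, 25, 25, 27, 39, 40
The 2 values of 25 occupy positions 3–4 → each gets rank 3.
Method 1 values → pooled ranks: 27→5, 25→3, 39→6, 25→3
Rank sum = 5 + 3 + 6 + 3 = 17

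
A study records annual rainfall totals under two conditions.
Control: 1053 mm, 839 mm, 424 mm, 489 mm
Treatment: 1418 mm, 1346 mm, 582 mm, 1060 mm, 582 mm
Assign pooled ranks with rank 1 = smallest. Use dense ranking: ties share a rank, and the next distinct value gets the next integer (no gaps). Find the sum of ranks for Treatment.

Sorted (ascending): 424, 489, 582, 582, 839, 1053, 1060, 1346, 1418
The 2 values of 582 share dense rank 3.
Remaining distinct values take the next consecutive integers.
Treatment values → pooled ranks: 1418→8, 1346→7, 582→3, 1060→6, 582→3
Rank sum = 8 + 7 + 3 + 6 + 3 = 27

27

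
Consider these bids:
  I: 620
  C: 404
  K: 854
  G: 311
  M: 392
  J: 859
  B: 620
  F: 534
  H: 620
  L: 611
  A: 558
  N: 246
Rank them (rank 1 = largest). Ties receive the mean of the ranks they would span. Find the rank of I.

Sorted (descending): 859, 854, 620, 620, 620, 611, 558, 534, 404, 392, 311, 246
The 3 values of 620 occupy positions 3–5 → average rank 4.
I has value 620 → rank 4.

4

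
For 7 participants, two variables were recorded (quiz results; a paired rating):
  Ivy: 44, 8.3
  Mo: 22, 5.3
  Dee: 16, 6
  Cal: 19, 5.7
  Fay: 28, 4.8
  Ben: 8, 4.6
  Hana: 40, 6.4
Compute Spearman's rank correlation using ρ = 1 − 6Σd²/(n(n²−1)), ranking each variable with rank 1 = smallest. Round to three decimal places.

0.643

Ranks of variable 1: 7, 4, 2, 3, 5, 1, 6
Ranks of variable 2: 7, 3, 5, 4, 2, 1, 6
d = r₁ − r₂: 0, 1, -3, -1, 3, 0, 0
d²: 0, 1, 9, 1, 9, 0, 0; Σd² = 20
ρ = 1 − 6·20/(7·48) = 1 − 120/336 = 0.643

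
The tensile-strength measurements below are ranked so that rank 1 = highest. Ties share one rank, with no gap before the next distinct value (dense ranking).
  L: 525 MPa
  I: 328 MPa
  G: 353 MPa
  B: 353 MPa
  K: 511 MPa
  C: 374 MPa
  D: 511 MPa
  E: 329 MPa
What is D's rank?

Sorted (descending): 525, 511, 511, 374, 353, 353, 329, 328
The 2 values of 511 share dense rank 2.
The 2 values of 353 share dense rank 4.
Remaining distinct values take the next consecutive integers.
D has value 511 MPa → rank 2.

2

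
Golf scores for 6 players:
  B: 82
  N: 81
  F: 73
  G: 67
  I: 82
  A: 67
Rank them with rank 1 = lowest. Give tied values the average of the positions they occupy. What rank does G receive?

Sorted (ascending): 67, 67, 73, 81, 82, 82
The 2 values of 67 occupy positions 1–2 → average rank (1+2)/2 = 1.5.
The 2 values of 82 occupy positions 5–6 → average rank (5+6)/2 = 5.5.
G has value 67 → rank 1.5.

1.5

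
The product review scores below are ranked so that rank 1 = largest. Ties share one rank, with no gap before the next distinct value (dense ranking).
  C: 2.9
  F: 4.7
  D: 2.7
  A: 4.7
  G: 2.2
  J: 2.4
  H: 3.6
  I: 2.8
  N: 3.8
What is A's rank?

Sorted (descending): 4.7, 4.7, 3.8, 3.6, 2.9, 2.8, 2.7, 2.4, 2.2
The 2 values of 4.7 share dense rank 1.
Remaining distinct values take the next consecutive integers.
A has value 4.7 → rank 1.

1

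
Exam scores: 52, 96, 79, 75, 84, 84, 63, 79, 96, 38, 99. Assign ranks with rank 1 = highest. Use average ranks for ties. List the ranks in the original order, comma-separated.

Sorted (descending): 99, 96, 96, 84, 84, 79, 79, 75, 63, 52, 38
The 2 values of 96 occupy positions 2–3 → average rank (2+3)/2 = 2.5.
The 2 values of 84 occupy positions 4–5 → average rank (4+5)/2 = 4.5.
The 2 values of 79 occupy positions 6–7 → average rank (6+7)/2 = 6.5.

10, 2.5, 6.5, 8, 4.5, 4.5, 9, 6.5, 2.5, 11, 1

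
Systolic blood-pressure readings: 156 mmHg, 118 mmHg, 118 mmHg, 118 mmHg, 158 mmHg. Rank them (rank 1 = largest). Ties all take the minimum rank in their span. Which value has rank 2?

Sorted (descending): 158, 156, 118, 118, 118
The 3 values of 118 occupy positions 3–5 → each gets rank 3.
Rank 2 → value 156.

156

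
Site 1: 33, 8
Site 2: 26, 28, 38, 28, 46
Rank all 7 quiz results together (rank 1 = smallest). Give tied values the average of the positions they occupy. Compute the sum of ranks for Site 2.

Sorted (ascending): 8, 26, 28, 28, 33, 38, 46
The 2 values of 28 occupy positions 3–4 → average rank (3+4)/2 = 3.5.
Site 2 values → pooled ranks: 26→2, 28→3.5, 38→6, 28→3.5, 46→7
Rank sum = 2 + 3.5 + 6 + 3.5 + 7 = 22

22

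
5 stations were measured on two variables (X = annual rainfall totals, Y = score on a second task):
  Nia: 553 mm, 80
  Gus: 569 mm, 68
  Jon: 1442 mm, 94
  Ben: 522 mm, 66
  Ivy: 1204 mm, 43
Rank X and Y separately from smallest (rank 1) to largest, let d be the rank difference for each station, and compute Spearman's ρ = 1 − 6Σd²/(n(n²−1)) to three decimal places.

Ranks of variable 1: 2, 3, 5, 1, 4
Ranks of variable 2: 4, 3, 5, 2, 1
d = r₁ − r₂: -2, 0, 0, -1, 3
d²: 4, 0, 0, 1, 9; Σd² = 14
ρ = 1 − 6·14/(5·24) = 1 − 84/120 = 0.300

0.300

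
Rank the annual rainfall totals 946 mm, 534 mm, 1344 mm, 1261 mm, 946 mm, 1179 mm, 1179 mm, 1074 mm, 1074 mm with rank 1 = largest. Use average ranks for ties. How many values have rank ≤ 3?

2

Sorted (descending): 1344, 1261, 1179, 1179, 1074, 1074, 946, 946, 534
The 2 values of 1179 occupy positions 3–4 → average rank (3+4)/2 = 3.5.
The 2 values of 1074 occupy positions 5–6 → average rank (5+6)/2 = 5.5.
The 2 values of 946 occupy positions 7–8 → average rank (7+8)/2 = 7.5.
Ranks ≤ 3: {1, 2} → 2 values.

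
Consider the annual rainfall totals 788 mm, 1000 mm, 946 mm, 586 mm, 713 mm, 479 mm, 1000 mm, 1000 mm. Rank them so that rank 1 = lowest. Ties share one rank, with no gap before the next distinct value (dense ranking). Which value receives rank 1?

479

Sorted (ascending): 479, 586, 713, 788, 946, 1000, 1000, 1000
The 3 values of 1000 share dense rank 6.
Remaining distinct values take the next consecutive integers.
Rank 1 → value 479.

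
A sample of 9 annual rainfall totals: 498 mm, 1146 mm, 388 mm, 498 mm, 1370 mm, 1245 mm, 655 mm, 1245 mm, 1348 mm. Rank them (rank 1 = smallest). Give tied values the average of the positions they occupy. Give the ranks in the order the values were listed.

Sorted (ascending): 388, 498, 498, 655, 1146, 1245, 1245, 1348, 1370
The 2 values of 498 occupy positions 2–3 → average rank (2+3)/2 = 2.5.
The 2 values of 1245 occupy positions 6–7 → average rank (6+7)/2 = 6.5.

2.5, 5, 1, 2.5, 9, 6.5, 4, 6.5, 8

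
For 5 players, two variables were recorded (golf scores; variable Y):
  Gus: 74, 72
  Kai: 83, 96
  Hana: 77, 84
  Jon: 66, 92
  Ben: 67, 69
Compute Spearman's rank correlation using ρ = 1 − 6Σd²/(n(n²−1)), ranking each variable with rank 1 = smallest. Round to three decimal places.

0.400

Ranks of variable 1: 3, 5, 4, 1, 2
Ranks of variable 2: 2, 5, 3, 4, 1
d = r₁ − r₂: 1, 0, 1, -3, 1
d²: 1, 0, 1, 9, 1; Σd² = 12
ρ = 1 − 6·12/(5·24) = 1 − 72/120 = 0.400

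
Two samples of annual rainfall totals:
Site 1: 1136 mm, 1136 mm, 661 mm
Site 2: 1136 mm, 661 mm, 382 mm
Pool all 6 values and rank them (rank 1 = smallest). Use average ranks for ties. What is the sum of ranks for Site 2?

Sorted (ascending): 382, 661, 661, 1136, 1136, 1136
The 2 values of 661 occupy positions 2–3 → average rank (2+3)/2 = 2.5.
The 3 values of 1136 occupy positions 4–6 → average rank 5.
Site 2 values → pooled ranks: 1136→5, 661→2.5, 382→1
Rank sum = 5 + 2.5 + 1 = 8.5

8.5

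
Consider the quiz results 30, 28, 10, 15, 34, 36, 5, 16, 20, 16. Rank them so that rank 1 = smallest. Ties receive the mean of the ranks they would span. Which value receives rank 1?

Sorted (ascending): 5, 10, 15, 16, 16, 20, 28, 30, 34, 36
The 2 values of 16 occupy positions 4–5 → average rank (4+5)/2 = 4.5.
Rank 1 → value 5.

5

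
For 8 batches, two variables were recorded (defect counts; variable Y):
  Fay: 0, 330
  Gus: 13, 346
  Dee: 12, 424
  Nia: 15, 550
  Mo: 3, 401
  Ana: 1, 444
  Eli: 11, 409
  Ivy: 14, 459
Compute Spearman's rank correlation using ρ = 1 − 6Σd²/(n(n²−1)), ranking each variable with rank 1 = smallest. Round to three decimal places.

0.619

Ranks of variable 1: 1, 6, 5, 8, 3, 2, 4, 7
Ranks of variable 2: 1, 2, 5, 8, 3, 6, 4, 7
d = r₁ − r₂: 0, 4, 0, 0, 0, -4, 0, 0
d²: 0, 16, 0, 0, 0, 16, 0, 0; Σd² = 32
ρ = 1 − 6·32/(8·63) = 1 − 192/504 = 0.619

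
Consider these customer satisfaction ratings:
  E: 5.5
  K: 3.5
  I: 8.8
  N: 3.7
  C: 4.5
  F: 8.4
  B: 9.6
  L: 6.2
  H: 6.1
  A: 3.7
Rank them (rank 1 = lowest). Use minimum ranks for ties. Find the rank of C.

Sorted (ascending): 3.5, 3.7, 3.7, 4.5, 5.5, 6.1, 6.2, 8.4, 8.8, 9.6
The 2 values of 3.7 occupy positions 2–3 → each gets rank 2.
C has value 4.5 → rank 4.

4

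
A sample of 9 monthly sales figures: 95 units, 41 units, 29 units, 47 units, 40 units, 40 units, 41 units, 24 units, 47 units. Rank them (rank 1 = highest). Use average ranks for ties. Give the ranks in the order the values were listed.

Sorted (descending): 95, 47, 47, 41, 41, 40, 40, 29, 24
The 2 values of 47 occupy positions 2–3 → average rank (2+3)/2 = 2.5.
The 2 values of 41 occupy positions 4–5 → average rank (4+5)/2 = 4.5.
The 2 values of 40 occupy positions 6–7 → average rank (6+7)/2 = 6.5.

1, 4.5, 8, 2.5, 6.5, 6.5, 4.5, 9, 2.5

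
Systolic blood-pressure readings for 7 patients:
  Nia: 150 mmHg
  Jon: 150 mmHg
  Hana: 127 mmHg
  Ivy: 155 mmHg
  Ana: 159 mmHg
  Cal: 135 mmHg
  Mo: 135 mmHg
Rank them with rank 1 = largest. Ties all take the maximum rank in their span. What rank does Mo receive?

6

Sorted (descending): 159, 155, 150, 150, 135, 135, 127
The 2 values of 150 occupy positions 3–4 → each gets rank 4.
The 2 values of 135 occupy positions 5–6 → each gets rank 6.
Mo has value 135 mmHg → rank 6.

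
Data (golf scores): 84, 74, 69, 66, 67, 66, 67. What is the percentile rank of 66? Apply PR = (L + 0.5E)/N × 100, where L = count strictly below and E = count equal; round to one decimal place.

14.3

N = 7.
Strictly below 66: 0. Equal to 66: 2.
PR = (0 + 0.5·2)/7 × 100 = 14.3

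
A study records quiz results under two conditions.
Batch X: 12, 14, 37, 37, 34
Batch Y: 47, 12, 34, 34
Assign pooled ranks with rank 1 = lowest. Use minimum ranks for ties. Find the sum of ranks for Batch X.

Sorted (ascending): 12, 12, 14, 34, 34, 34, 37, 37, 47
The 2 values of 12 occupy positions 1–2 → each gets rank 1.
The 3 values of 34 occupy positions 4–6 → each gets rank 4.
The 2 values of 37 occupy positions 7–8 → each gets rank 7.
Batch X values → pooled ranks: 12→1, 14→3, 37→7, 37→7, 34→4
Rank sum = 1 + 3 + 7 + 7 + 4 = 22

22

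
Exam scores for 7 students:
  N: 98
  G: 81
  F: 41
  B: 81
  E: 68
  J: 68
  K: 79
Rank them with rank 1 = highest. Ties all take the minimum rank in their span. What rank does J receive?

5

Sorted (descending): 98, 81, 81, 79, 68, 68, 41
The 2 values of 81 occupy positions 2–3 → each gets rank 2.
The 2 values of 68 occupy positions 5–6 → each gets rank 5.
J has value 68 → rank 5.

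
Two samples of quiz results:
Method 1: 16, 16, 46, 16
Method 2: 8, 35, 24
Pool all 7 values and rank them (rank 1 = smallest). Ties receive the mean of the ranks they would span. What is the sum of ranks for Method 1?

16

Sorted (ascending): 8, 16, 16, 16, 24, 35, 46
The 3 values of 16 occupy positions 2–4 → average rank 3.
Method 1 values → pooled ranks: 16→3, 16→3, 46→7, 16→3
Rank sum = 3 + 3 + 7 + 3 = 16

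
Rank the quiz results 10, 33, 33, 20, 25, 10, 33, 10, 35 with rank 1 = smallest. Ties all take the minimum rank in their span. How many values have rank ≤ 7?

Sorted (ascending): 10, 10, 10, 20, 25, 33, 33, 33, 35
The 3 values of 10 occupy positions 1–3 → each gets rank 1.
The 3 values of 33 occupy positions 6–8 → each gets rank 6.
Ranks ≤ 7: {1, 1, 1, 4, 5, 6, 6, 6} → 8 values.

8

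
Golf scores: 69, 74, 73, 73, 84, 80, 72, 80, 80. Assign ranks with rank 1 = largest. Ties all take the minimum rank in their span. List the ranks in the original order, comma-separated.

Sorted (descending): 84, 80, 80, 80, 74, 73, 73, 72, 69
The 3 values of 80 occupy positions 2–4 → each gets rank 2.
The 2 values of 73 occupy positions 6–7 → each gets rank 6.

9, 5, 6, 6, 1, 2, 8, 2, 2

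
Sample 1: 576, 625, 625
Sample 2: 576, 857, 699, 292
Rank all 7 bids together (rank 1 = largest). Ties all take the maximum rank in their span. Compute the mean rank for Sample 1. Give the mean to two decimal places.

4.67

Sorted (descending): 857, 699, 625, 625, 576, 576, 292
The 2 values of 625 occupy positions 3–4 → each gets rank 4.
The 2 values of 576 occupy positions 5–6 → each gets rank 6.
Sample 1 values → pooled ranks: 576→6, 625→4, 625→4
Mean rank = (6 + 4 + 4) / 3 = 4.67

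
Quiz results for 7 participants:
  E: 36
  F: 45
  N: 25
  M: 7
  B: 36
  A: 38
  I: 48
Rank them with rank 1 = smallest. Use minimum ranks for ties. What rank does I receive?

Sorted (ascending): 7, 25, 36, 36, 38, 45, 48
The 2 values of 36 occupy positions 3–4 → each gets rank 3.
I has value 48 → rank 7.

7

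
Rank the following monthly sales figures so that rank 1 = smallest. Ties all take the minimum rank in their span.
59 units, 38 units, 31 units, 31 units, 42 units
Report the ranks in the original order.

5, 3, 1, 1, 4

Sorted (ascending): 31, 31, 38, 42, 59
The 2 values of 31 occupy positions 1–2 → each gets rank 1.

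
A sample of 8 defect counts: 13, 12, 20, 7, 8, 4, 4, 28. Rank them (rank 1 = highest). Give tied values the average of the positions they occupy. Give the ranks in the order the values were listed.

3, 4, 2, 6, 5, 7.5, 7.5, 1

Sorted (descending): 28, 20, 13, 12, 8, 7, 4, 4
The 2 values of 4 occupy positions 7–8 → average rank (7+8)/2 = 7.5.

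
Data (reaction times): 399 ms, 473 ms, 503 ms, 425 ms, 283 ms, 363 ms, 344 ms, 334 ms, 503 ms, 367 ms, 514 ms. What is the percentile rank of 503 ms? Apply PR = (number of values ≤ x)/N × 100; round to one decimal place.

N = 11.
Strictly below 503: 8. Equal to 503: 2.
PR = 10/11 × 100 = 90.9

90.9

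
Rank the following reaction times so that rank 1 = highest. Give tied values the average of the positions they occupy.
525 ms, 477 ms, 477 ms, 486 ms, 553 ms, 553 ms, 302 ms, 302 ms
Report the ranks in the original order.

3, 5.5, 5.5, 4, 1.5, 1.5, 7.5, 7.5

Sorted (descending): 553, 553, 525, 486, 477, 477, 302, 302
The 2 values of 553 occupy positions 1–2 → average rank (1+2)/2 = 1.5.
The 2 values of 477 occupy positions 5–6 → average rank (5+6)/2 = 5.5.
The 2 values of 302 occupy positions 7–8 → average rank (7+8)/2 = 7.5.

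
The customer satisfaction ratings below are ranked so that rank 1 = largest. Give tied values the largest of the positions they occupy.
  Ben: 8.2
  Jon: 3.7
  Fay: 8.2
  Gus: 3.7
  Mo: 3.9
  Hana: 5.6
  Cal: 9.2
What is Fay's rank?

Sorted (descending): 9.2, 8.2, 8.2, 5.6, 3.9, 3.7, 3.7
The 2 values of 8.2 occupy positions 2–3 → each gets rank 3.
The 2 values of 3.7 occupy positions 6–7 → each gets rank 7.
Fay has value 8.2 → rank 3.

3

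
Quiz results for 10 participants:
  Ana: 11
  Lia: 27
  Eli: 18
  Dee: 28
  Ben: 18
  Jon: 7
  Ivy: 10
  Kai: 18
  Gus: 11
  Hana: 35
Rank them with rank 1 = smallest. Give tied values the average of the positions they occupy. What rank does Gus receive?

Sorted (ascending): 7, 10, 11, 11, 18, 18, 18, 27, 28, 35
The 2 values of 11 occupy positions 3–4 → average rank (3+4)/2 = 3.5.
The 3 values of 18 occupy positions 5–7 → average rank 6.
Gus has value 11 → rank 3.5.

3.5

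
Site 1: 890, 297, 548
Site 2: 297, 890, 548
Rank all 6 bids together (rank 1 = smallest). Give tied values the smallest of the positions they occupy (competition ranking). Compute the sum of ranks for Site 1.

Sorted (ascending): 297, 297, 548, 548, 890, 890
The 2 values of 297 occupy positions 1–2 → each gets rank 1.
The 2 values of 548 occupy positions 3–4 → each gets rank 3.
The 2 values of 890 occupy positions 5–6 → each gets rank 5.
Site 1 values → pooled ranks: 890→5, 297→1, 548→3
Rank sum = 5 + 1 + 3 = 9

9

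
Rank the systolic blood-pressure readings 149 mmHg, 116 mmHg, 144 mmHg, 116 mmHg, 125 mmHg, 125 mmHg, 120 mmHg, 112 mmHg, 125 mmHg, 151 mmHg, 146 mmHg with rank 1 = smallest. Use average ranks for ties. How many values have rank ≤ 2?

1

Sorted (ascending): 112, 116, 116, 120, 125, 125, 125, 144, 146, 149, 151
The 2 values of 116 occupy positions 2–3 → average rank (2+3)/2 = 2.5.
The 3 values of 125 occupy positions 5–7 → average rank 6.
Ranks ≤ 2: {1} → 1 value.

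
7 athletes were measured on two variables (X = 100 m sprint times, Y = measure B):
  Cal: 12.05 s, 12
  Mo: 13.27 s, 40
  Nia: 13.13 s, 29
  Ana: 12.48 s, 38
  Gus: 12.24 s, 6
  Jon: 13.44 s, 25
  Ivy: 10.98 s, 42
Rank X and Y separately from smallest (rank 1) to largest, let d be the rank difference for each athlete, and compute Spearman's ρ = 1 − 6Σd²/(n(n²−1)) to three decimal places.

Ranks of variable 1: 2, 6, 5, 4, 3, 7, 1
Ranks of variable 2: 2, 6, 4, 5, 1, 3, 7
d = r₁ − r₂: 0, 0, 1, -1, 2, 4, -6
d²: 0, 0, 1, 1, 4, 16, 36; Σd² = 58
ρ = 1 − 6·58/(7·48) = 1 − 348/336 = -0.036

-0.036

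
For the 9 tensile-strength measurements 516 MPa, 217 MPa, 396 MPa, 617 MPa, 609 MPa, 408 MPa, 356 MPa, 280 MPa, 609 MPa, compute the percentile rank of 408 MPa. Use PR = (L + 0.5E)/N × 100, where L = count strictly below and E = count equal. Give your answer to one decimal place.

50.0

N = 9.
Strictly below 408: 4. Equal to 408: 1.
PR = (4 + 0.5·1)/9 × 100 = 50.0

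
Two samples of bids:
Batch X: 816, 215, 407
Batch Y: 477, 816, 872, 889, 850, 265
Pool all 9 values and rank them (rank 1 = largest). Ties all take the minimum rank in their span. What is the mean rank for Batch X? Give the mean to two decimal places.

6.67

Sorted (descending): 889, 872, 850, 816, 816, 477, 407, 265, 215
The 2 values of 816 occupy positions 4–5 → each gets rank 4.
Batch X values → pooled ranks: 816→4, 215→9, 407→7
Mean rank = (4 + 9 + 7) / 3 = 6.67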